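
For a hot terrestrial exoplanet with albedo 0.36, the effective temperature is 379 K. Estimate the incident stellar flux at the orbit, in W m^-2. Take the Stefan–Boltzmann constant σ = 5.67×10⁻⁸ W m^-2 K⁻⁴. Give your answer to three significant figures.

Invert the energy balance for S: S = 4σT⁴/(1−α).
σT⁴ = 5.67×10⁻⁸·(379)⁴ = 1170 W m^-2.
S = 4·1170/0.64 = 7312 W m^-2.

7310 W m^-2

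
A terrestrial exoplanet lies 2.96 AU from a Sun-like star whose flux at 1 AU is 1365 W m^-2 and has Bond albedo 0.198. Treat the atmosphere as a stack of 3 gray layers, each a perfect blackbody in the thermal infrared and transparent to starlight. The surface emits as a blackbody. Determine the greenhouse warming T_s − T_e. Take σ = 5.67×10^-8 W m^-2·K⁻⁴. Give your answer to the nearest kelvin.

63 K

Irradiance scales as 1/d², so S = 1365 W m^-2 × (1/2.96)² = 155.8 W m^-2.
Top-of-atmosphere balance: σT_e⁴ = S(1−α)/4 = 31.24 W m^-2 → T_e = 153.2 K.
Surface: T_s = (4)^¼·T_e = 216.7 K.
So the greenhouse effect raises the surface by 216.7 − 153.2 = 63.46 K.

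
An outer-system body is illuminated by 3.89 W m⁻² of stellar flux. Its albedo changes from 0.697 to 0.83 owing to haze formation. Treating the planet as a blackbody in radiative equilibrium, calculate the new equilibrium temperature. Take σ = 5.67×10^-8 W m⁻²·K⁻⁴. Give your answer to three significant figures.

41.3 kelvin

New equilibrium: T₂ = [(1−0.83)·3.890/(4σ)]^(1/4) = 41.32 K.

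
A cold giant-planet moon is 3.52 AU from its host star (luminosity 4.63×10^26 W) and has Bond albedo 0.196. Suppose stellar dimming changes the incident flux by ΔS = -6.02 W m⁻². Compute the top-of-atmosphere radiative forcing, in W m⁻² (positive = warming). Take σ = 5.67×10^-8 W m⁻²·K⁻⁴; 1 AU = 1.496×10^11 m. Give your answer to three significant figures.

Orbital distance: d = 3.52 AU = 5.266×10^11 m.
Spreading L over a sphere of radius d: S = 4.63×10^26/(4π·5.27×10^11²) = 132.9 W m⁻².
Only a fraction (1−α) is absorbed and it's spread over 4πR², so ΔF = (1−α)ΔS/4 = -1.210 W m⁻².

-1.21 W m⁻²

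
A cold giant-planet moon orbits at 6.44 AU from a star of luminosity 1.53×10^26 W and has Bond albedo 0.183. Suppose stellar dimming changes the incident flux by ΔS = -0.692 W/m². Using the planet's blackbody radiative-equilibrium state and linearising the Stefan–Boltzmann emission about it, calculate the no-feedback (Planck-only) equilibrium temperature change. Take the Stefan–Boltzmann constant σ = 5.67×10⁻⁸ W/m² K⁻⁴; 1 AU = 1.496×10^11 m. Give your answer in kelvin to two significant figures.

-1.1 K

Orbital distance: d = 6.44 AU = 9.634×10^11 m.
S = L/(4πd²) = 13.12 W/m².
The baseline emission temperature is T_e = 82.91 K.
ΔF = Δ[S(1−α)]/4 = (1−0.183)·-0.692/4 = -0.1413 W/m².
Linearising σT⁴ gives d(σT⁴)/dT = 4σT_e³ = 0.1293 W/m² per K.
ΔT₀ = ΔF/λ_P = -0.1413/0.1293 = -1.09 K.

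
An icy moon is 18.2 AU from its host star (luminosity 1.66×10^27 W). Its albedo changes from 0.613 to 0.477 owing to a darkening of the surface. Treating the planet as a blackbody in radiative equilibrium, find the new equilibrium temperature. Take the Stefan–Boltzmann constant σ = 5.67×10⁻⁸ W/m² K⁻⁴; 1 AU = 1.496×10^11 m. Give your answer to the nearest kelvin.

d = 18.2 × 1.496×10^11 m = 2.723×10^12 m.
Flux at the orbit: S = L/(4πd²) = 1.66×10^27/(4π·(2.72×10^12)²) = 17.82 W/m².
New equilibrium: T₂ = [(1−0.477)·17.82/(4σ)]^(1/4) = 80.06 K.

80 K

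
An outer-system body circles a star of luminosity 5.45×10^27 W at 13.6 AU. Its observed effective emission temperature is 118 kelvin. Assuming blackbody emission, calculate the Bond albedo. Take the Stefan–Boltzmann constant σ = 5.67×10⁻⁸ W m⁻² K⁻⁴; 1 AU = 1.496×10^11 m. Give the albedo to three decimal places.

0.580

d = 13.6 × 1.496×10^11 m = 2.035×10^12 m.
Flux at the orbit: S = L/(4πd²) = 5.45×10^27/(4π·(2.03×10^12)²) = 104.8 W m⁻².
Rearranging the radiative balance, α = 1 − 4σT⁴/S.
4σT⁴ = 4·5.67×10⁻⁸·(118)⁴ = 43.97 W m⁻².
Hence α = 1 − 43.97/104.8 = 0.5803.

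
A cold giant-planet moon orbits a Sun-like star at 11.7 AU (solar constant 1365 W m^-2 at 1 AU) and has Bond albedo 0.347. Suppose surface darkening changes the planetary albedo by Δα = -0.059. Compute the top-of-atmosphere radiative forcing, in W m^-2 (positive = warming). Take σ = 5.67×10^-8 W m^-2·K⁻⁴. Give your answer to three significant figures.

0.147 W m^-2

Irradiance scales as 1/d², so S = 1365 W m^-2 × (1/11.7)² = 9.972 W m^-2.
The change in absorbed flux is Δ[S(1−α)/4] = −SΔα/4 = 0.1471 W m^-2.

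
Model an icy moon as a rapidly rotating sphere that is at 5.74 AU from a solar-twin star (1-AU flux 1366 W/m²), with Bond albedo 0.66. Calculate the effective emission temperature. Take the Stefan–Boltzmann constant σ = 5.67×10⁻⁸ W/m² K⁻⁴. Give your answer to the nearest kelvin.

By the inverse-square law, S = 1366/5.74² = 41.46 W/m².
Absorbed flux (global mean): S(1−α)/4 = 41.46·0.34/4 = 3.524 W/m².
In equilibrium σT⁴ equals this, so T = 88.79 K.

89 K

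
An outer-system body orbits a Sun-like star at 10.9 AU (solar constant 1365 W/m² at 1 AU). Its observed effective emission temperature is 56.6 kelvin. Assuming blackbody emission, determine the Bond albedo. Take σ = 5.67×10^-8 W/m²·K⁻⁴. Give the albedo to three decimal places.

Flux at the orbit: S = 1365/(10.9)² = 11.49 W/m².
From σT⁴ = S(1−α)/4 we invert for α: 1−α = 4σT⁴/S.
4σT⁴ = 4·5.67×10⁻⁸·(56.6)⁴ = 2.328 W/m².
Hence α = 1 − 2.328/11.49 = 0.7974.

0.797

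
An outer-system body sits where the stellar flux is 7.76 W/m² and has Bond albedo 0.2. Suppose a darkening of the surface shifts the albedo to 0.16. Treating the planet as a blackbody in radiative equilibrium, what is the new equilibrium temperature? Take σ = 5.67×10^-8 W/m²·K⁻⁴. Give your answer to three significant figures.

73.2 K

T₂ = [S(1−α₂)/(4σ)]^(1/4) = [7.760·0.84/(4σ)]^(1/4) = 73.22 K.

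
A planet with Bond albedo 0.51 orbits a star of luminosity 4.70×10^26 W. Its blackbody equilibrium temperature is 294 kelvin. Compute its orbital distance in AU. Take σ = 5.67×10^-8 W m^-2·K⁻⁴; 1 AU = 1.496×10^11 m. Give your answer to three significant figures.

Energy balance gives S = 4σT⁴/(1−α) = 3458 W m^-2.
Then d = [L/(4πS)]^(1/2) = 1.040×10^11 m, i.e. 0.6952 AU.

0.695 AU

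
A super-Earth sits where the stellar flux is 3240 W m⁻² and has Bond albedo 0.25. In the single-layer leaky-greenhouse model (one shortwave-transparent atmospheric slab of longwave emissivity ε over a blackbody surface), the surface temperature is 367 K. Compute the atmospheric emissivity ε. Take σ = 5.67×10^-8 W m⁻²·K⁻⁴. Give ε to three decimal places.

TOA balance gives T_e = 321.7 K.
Since (2−ε)/2 = (T_e/T_s)⁴ = 0.5906, ε = 0.8188.

0.819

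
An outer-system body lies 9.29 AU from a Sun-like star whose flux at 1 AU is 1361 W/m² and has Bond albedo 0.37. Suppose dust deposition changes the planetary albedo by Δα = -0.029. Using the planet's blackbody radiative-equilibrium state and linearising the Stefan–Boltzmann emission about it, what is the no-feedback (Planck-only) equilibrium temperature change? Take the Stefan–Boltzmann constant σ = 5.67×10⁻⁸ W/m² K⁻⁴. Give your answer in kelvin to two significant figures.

Flux at the orbit: S = 1361/(9.29)² = 15.77 W/m².
The baseline emission temperature is T_e = 81.35 K.
The change in absorbed flux is Δ[S(1−α)/4] = −SΔα/4 = 0.1143 W/m².
The Planck feedback parameter is 4σT_e³ = 0.1221 W/m²/K.
ΔT₀ = ΔF/λ_P = 0.1143/0.1221 = 0.936 K.

0.94 K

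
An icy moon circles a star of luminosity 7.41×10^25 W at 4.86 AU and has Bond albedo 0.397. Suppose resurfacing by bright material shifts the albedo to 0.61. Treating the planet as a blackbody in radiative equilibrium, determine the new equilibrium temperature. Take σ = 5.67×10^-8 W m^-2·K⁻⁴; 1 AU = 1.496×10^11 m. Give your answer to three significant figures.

66.2 K

d = 4.86 × 1.496×10^11 m = 7.271×10^11 m.
Flux at the orbit: S = L/(4πd²) = 7.41×10^25/(4π·(7.27×10^11)²) = 11.16 W m^-2.
T₂ = [S(1−α₂)/(4σ)]^(1/4) = [11.16·0.39/(4σ)]^(1/4) = 66.18 K.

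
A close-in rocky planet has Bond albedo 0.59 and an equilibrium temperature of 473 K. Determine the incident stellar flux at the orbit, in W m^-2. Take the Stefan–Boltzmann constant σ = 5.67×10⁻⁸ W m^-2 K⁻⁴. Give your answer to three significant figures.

From S(1−α)/4 = σT⁴: S = 4σT⁴/(1−α).
σT⁴ = 5.67×10⁻⁸·(473)⁴ = 2838 W m^-2.
So S = 4×2838/(1−0.59) = 27690 W m^-2.

27700 W m^-2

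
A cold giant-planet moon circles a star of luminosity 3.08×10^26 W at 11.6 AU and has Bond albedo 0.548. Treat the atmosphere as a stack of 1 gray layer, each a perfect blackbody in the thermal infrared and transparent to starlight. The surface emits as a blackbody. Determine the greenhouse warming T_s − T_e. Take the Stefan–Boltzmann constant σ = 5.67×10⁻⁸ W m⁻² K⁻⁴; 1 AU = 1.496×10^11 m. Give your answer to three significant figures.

Orbital distance: d = 11.6 AU = 1.735×10^12 m.
S = L/(4πd²) = 8.139 W m⁻².
OLR = S(1−α)/4 = 0.9197 W m⁻²; the top layer radiates at T_e = 63.46 K.
Surface: T_s = (2)^¼·T_e = 75.47 K.
So the greenhouse effect raises the surface by 75.47 − 63.46 = 12.01 K.

12.0 K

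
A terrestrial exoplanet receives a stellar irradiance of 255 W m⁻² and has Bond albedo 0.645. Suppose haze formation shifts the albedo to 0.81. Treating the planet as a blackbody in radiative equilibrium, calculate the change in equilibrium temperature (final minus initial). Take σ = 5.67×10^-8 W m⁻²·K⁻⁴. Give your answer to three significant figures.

-20.4 K

Initial: T₁ = [S(1−0.645)/(4σ)]^(1/4) = 141.3 K.
With α = 0.81, T₂ = 120.9 K.
ΔT = T₂ − T₁ = -20.45 K.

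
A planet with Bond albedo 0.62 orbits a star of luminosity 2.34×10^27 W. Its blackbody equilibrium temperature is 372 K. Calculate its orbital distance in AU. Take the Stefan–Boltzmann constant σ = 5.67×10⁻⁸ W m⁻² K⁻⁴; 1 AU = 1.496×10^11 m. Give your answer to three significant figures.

The flux needed for this T is 4σT⁴/(1−0.62) = 11430 W m⁻².
S = L/(4πd²) → d = √(L/4πS) = √(2.34×10^27/(4π·11430)) = 1.276×10^11 m = 0.8532 AU.

0.853 AU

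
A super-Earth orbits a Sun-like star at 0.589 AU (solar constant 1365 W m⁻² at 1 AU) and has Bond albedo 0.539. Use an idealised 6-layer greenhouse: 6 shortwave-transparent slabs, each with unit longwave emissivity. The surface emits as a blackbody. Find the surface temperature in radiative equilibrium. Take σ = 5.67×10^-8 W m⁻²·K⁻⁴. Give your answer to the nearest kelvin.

By the inverse-square law, S = 1365/0.589² = 3935 W m⁻².
Top-of-atmosphere balance: σT_e⁴ = S(1−α)/4 = 453.5 W m⁻² → T_e = 299.0 K.
Layer-by-layer balance gives σT_s⁴ = (N+1)σT_e⁴, so T_s = 7^¼·299.0 = 486.4 K.

486 K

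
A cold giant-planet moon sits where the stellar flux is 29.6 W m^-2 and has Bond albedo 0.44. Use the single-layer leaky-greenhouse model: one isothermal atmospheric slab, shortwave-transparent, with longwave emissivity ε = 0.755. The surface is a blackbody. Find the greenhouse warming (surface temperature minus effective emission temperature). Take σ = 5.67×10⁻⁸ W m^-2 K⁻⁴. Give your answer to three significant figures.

11.6 kelvin

The planet radiates to space at T_e = [S(1−α)/(4σ)]^(1/4) = 92.46 K.
The surface balance (absorbed SW + ε·downward IR = σT_s⁴) with T_a⁴ = T_s⁴/2 reduces to T_s = T_e·[2/(2−ε)]^¼ = 104.1 K.
T_s − T_e = 104.1 − 92.46 = 11.63 K.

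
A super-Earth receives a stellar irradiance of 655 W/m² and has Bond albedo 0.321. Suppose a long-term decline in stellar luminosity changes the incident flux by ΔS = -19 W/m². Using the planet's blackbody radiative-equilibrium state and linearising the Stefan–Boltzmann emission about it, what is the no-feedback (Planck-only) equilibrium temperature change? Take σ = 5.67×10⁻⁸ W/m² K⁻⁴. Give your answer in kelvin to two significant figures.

The baseline emission temperature is T_e = 210.4 K.
Only a fraction (1−α) is absorbed and it's spread over 4πR², so ΔF = (1−α)ΔS/4 = -3.225 W/m².
Planck response: λ_P = 4σT_e³ = 4·5.67×10⁻⁸·(210.4)³ = 2.113 W/m²/K.
Hence the no-feedback warming is ΔF/(4σT_e³) = -1.53 K.

-1.5 K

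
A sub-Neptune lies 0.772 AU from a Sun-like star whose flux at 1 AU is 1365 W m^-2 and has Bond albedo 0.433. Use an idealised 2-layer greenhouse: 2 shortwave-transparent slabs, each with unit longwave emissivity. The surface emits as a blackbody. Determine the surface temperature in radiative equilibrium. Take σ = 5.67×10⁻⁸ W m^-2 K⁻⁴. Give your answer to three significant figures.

By the inverse-square law, S = 1365/0.772² = 2290 W m^-2.
Top-of-atmosphere balance: σT_e⁴ = S(1−α)/4 = 324.7 W m^-2 → T_e = 275.1 K.
For an N-layer opaque stack, T_s⁴ = (N+1)T_e⁴, hence T_s = (3)^(1/4)×275.1 K = 362.0 K.

362 K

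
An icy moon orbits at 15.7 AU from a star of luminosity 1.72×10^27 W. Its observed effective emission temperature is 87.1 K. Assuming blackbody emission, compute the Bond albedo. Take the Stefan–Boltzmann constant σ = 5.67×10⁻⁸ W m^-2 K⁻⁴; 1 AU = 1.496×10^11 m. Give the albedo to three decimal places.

Orbital distance: d = 15.7 AU = 2.349×10^12 m.
Spreading L over a sphere of radius d: S = 1.72×10^27/(4π·2.35×10^12²) = 24.81 W m^-2.
Rearranging the radiative balance, α = 1 − 4σT⁴/S.
4σT⁴ = 4·5.67×10⁻⁸·(87.1)⁴ = 13.05 W m^-2.
Hence α = 1 − 13.05/24.81 = 0.4739.

0.474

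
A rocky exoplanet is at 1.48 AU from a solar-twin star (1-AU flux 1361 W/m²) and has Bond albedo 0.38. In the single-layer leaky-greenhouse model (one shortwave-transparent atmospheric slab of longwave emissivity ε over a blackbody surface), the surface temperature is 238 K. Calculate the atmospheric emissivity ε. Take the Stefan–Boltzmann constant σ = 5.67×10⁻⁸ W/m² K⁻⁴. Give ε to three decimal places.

0.941

By the inverse-square law, S = 1361/1.48² = 621.3 W/m².
First, T_e = [621.3·(1−0.38)/(4σ)]^(1/4) = 203.0 K.
Since (2−ε)/2 = (T_e/T_s)⁴ = 0.5294, ε = 0.9412.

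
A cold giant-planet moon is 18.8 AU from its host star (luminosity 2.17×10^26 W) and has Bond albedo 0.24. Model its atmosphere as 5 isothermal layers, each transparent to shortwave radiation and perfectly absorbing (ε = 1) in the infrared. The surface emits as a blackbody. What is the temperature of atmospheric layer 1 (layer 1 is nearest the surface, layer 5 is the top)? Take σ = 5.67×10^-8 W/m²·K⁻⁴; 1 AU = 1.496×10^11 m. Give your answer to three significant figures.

Orbital distance: d = 18.8 AU = 2.812×10^12 m.
Spreading L over a sphere of radius d: S = 2.17×10^26/(4π·2.81×10^12²) = 2.183 W/m².
OLR = S(1−α)/4 = 0.4148 W/m²; the top layer radiates at T_e = 52.01 K.
Each opaque layer satisfies 2T_j⁴ = T_{j−1}⁴ + T_{j+1}⁴, giving T_k⁴ = (N+1−k)T_e⁴.
With k = 1: T_1 = (5+1−1)^¼·52.01 K = 77.77 K.

77.8 K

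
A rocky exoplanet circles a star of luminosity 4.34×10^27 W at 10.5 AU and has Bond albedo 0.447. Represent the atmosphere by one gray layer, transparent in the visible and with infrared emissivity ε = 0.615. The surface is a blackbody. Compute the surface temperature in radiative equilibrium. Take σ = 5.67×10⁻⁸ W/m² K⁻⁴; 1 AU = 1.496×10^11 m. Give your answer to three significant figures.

d = 10.5 × 1.496×10^11 m = 1.571×10^12 m.
S = L/(4πd²) = 140.0 W/m².
Effective emission temperature (TOA balance): σT_e⁴ = S(1−α)/4 = 19.35 W/m² → T_e = 135.9 K.
The surface balance (absorbed SW + ε·downward IR = σT_s⁴) with T_a⁴ = T_s⁴/2 reduces to T_s = T_e·[2/(2−ε)]^¼ = 149.0 K.

149 kelvin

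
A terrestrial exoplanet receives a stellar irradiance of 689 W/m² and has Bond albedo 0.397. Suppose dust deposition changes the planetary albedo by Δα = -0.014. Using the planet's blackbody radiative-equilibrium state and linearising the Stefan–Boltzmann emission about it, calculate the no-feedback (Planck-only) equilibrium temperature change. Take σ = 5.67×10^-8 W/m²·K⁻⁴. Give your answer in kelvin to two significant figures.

Reference equilibrium: T_e = [S(1−α)/(4σ)]^(1/4) = 206.9 K.
TOA radiative forcing: ΔF = −S·Δα/4 = −689.0·(-0.014)/4 = 2.412 W/m².
Planck response: λ_P = 4σT_e³ = 4·5.67×10⁻⁸·(206.9)³ = 2.008 W/m²/K.
Hence the no-feedback warming is ΔF/(4σT_e³) = 1.20 K.

1.2 K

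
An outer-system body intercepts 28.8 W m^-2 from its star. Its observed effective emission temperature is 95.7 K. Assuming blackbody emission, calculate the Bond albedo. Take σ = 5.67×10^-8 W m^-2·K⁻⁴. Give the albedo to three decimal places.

0.339

From σT⁴ = S(1−α)/4 we invert for α: 1−α = 4σT⁴/S.
σT⁴ = 4.756 W m^-2, so 4σT⁴ = 19.02 W m^-2.
Hence α = 1 − 19.02/28.80 = 0.3395.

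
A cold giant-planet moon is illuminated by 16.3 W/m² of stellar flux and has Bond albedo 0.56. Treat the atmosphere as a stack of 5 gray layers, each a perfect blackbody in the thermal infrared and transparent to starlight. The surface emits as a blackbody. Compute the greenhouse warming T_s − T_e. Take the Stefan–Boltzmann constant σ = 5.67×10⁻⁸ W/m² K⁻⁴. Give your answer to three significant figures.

42.4 K

OLR = S(1−α)/4 = 1.793 W/m²; the top layer radiates at T_e = 74.99 K.
T_s = (N+1)^(1/4)·T_e = 117.4 K.
Warming: T_s − T_e = 42.38 K.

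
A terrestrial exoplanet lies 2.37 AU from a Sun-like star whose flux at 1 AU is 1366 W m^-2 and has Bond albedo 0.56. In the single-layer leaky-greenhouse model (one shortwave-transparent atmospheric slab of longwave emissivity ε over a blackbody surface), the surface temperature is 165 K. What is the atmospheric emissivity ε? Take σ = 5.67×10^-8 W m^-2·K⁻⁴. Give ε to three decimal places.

Irradiance scales as 1/d², so S = 1366 W m^-2 × (1/2.37)² = 243.2 W m^-2.
First, T_e = [243.2·(1−0.56)/(4σ)]^(1/4) = 147.4 K.
T_s⁴ = T_e⁴·2/(2−ε) → ε = 2 − 2(T_e/T_s)⁴ = 2 − 2·(147.4/165)⁴ = 0.7269.

0.727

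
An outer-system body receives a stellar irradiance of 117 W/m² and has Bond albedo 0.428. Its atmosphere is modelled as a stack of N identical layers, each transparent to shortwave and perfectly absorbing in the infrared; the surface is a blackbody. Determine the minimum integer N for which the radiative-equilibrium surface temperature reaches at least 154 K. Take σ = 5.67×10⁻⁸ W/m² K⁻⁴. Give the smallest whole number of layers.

OLR = S(1−α)/4 = 16.73 W/m²; the top layer radiates at T_e = 131.1 K.
T_s = (N+1)^(1/4)·T_e ≥ 154 K requires N+1 ≥ (T_s/T_e)⁴ = (154/131.1)⁴ = 1.906.
Rounding up, N = 1.

1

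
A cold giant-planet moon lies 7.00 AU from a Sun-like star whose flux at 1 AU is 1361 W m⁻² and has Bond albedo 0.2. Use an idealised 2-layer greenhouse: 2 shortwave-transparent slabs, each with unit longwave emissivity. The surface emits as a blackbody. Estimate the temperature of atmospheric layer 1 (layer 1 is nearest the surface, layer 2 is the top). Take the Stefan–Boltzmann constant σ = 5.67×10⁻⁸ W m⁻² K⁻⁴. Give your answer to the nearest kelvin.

Irradiance scales as 1/d², so S = 1361 W m⁻² × (1/7.00)² = 27.78 W m⁻².
Top-of-atmosphere balance: σT_e⁴ = S(1−α)/4 = 5.555 W m⁻² → T_e = 99.49 K.
The net upward flux σT_e⁴ is constant between every pair of levels, so T_k⁴ = (N+1−k)T_e⁴.
T_1 = (2)^(1/4)·99.49 = 118.3 K.

118 kelvin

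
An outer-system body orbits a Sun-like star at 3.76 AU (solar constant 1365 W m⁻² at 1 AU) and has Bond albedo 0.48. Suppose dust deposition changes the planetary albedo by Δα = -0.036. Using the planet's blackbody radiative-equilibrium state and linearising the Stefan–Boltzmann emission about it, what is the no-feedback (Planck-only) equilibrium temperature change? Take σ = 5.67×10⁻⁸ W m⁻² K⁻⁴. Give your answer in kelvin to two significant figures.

2.1 K

By the inverse-square law, S = 1365/3.76² = 96.55 W m⁻².
The baseline emission temperature is T_e = 122.0 K.
ΔF = −(S/4)Δα = −(96.55/4)×(-0.036) = 0.8690 W m⁻².
Linearising σT⁴ gives d(σT⁴)/dT = 4σT_e³ = 0.4116 W m⁻² per K.
Hence the no-feedback warming is ΔF/(4σT_e³) = 2.11 K.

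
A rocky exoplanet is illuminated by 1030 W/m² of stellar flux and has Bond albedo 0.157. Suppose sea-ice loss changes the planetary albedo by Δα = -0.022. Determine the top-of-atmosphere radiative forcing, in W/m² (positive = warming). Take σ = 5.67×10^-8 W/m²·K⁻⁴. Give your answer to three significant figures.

The change in absorbed flux is Δ[S(1−α)/4] = −SΔα/4 = 5.665 W/m².

5.67 W/m²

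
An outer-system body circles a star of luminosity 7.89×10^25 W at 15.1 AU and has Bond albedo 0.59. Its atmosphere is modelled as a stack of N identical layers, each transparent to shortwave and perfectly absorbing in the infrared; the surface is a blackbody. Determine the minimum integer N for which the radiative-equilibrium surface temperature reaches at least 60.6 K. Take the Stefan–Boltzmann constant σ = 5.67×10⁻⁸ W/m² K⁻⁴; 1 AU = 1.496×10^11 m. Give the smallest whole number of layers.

Orbital distance: d = 15.1 AU = 2.259×10^12 m.
Flux at the orbit: S = L/(4πd²) = 7.89×10^25/(4π·(2.26×10^12)²) = 1.230 W/m².
Top-of-atmosphere balance: σT_e⁴ = S(1−α)/4 = 0.1261 W/m² → T_e = 38.62 K.
T_s = (N+1)^(1/4)·T_e ≥ 60.6 K requires N+1 ≥ (T_s/T_e)⁴ = (60.6/38.62)⁴ = 6.063.
Rounding up, N = 6.

6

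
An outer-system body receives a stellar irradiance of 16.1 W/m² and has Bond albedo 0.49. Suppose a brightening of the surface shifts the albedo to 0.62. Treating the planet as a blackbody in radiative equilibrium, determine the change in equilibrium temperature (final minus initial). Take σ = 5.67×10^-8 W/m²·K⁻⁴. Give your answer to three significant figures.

With α = 0.49, T₁ = 77.57 K.
Final:   T₂ = [S(1−0.62)/(4σ)]^(1/4) = 72.07 K.
ΔT = T₂ − T₁ = -5.501 K.

-5.50 K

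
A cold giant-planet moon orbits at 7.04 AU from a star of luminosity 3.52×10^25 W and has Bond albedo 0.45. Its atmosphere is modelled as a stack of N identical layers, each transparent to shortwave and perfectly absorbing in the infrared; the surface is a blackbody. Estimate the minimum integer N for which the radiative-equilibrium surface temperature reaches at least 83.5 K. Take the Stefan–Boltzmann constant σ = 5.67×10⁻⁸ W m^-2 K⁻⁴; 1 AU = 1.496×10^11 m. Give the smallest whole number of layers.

d = 7.04 × 1.496×10^11 m = 1.053×10^12 m.
Flux at the orbit: S = L/(4πd²) = 3.52×10^25/(4π·(1.05×10^12)²) = 2.525 W m^-2.
The effective emission temperature is T_e = [S(1−α)/(4σ)]^¼ = 49.75 K.
Need (N+1)T_e⁴ ≥ T_s⁴, i.e. N+1 ≥ (83.5/49.75)⁴ = 7.938.
The minimum whole number is N = 7.

7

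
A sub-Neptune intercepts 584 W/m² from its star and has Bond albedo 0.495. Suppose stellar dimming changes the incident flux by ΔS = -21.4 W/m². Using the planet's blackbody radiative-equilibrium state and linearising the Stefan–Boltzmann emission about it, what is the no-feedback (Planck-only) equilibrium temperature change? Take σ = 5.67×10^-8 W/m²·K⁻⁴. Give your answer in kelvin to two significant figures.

Unperturbed T_e = [584.0·(1−0.495)/(4σ)]^¼ = 189.9 K.
Only a fraction (1−α) is absorbed and it's spread over 4πR², so ΔF = (1−α)ΔS/4 = -2.702 W/m².
The Planck feedback parameter is 4σT_e³ = 1.553 W/m²/K.
So ΔT₀ = -2.702/1.553 = -1.74 K.

-1.7 K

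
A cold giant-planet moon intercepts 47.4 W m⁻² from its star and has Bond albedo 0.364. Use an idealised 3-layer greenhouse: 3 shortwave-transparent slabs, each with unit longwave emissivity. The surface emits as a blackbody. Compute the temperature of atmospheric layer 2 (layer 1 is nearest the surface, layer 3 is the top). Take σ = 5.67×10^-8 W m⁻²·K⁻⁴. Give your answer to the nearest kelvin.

OLR = S(1−α)/4 = 7.537 W m⁻²; the top layer radiates at T_e = 107.4 K.
The net upward flux σT_e⁴ is constant between every pair of levels, so T_k⁴ = (N+1−k)T_e⁴.
With k = 2: T_2 = (3+1−2)^¼·107.4 K = 127.7 K.

128 kelvin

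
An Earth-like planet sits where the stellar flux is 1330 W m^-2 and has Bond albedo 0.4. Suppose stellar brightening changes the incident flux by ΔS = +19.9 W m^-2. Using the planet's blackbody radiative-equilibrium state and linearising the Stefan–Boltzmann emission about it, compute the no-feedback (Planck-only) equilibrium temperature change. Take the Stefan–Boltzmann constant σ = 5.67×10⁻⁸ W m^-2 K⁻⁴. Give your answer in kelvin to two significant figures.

The baseline emission temperature is T_e = 243.6 K.
Only a fraction (1−α) is absorbed and it's spread over 4πR², so ΔF = (1−α)ΔS/4 = 2.985 W m^-2.
Linearising σT⁴ gives d(σT⁴)/dT = 4σT_e³ = 3.277 W m^-2 per K.
So ΔT₀ = 2.985/3.277 = 0.911 K.

0.91 K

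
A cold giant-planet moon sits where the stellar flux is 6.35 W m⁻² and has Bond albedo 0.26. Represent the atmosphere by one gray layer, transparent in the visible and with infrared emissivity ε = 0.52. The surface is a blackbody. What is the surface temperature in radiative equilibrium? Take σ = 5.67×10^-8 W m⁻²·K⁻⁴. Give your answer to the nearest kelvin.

At the top of the atmosphere, σT_e⁴ = S(1−α)/4 = 1.175 W m⁻², giving T_e = 67.47 K.
Surface balance with a leaky layer gives σT_s⁴ = σT_e⁴·2/(2−ε), so T_s = T_e·[2/(2−0.52)]^(1/4) = 72.74 K.

73 K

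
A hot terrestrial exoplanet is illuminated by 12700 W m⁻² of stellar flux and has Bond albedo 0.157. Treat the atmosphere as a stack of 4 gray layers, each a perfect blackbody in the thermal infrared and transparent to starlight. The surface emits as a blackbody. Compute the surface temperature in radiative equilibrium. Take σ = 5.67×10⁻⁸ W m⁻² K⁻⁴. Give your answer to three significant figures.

Top-of-atmosphere balance: σT_e⁴ = S(1−α)/4 = 2677 W m⁻² → T_e = 466.1 K.
Layer-by-layer balance gives σT_s⁴ = (N+1)σT_e⁴, so T_s = 5^¼·466.1 = 697.0 K.

697 kelvin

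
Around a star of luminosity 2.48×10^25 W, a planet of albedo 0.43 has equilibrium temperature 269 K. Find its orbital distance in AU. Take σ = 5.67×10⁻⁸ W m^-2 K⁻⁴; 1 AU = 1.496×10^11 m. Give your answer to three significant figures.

The flux needed for this T is 4σT⁴/(1−0.43) = 2083 W m^-2.
S = L/(4πd²) → d = √(L/4πS) = √(2.48×10^25/(4π·2083)) = 3.078×10^10 m = 0.2057 AU.

0.206 AU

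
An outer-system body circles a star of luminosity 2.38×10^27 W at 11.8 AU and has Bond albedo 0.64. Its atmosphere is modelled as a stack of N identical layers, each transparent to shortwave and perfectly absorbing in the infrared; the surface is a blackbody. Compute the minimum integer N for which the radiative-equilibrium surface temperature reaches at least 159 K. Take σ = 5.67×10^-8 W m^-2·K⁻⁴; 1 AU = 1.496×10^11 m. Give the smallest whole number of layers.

Orbital distance: d = 11.8 AU = 1.765×10^12 m.
Flux at the orbit: S = L/(4πd²) = 2.38×10^27/(4π·(1.77×10^12)²) = 60.78 W m^-2.
The effective emission temperature is T_e = [S(1−α)/(4σ)]^¼ = 99.11 K.
T_s = (N+1)^(1/4)·T_e ≥ 159 K requires N+1 ≥ (T_s/T_e)⁴ = (159/99.11)⁴ = 6.625.
Rounding up, N = 6.

6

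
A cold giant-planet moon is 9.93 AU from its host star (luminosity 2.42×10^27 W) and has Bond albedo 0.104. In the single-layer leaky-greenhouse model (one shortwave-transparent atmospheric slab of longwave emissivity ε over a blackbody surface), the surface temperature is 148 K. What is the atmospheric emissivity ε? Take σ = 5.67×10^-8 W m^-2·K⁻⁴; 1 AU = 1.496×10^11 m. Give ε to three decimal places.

0.563

d = 9.93 × 1.496×10^11 m = 1.486×10^12 m.
Flux at the orbit: S = L/(4πd²) = 2.42×10^27/(4π·(1.49×10^12)²) = 87.27 W m^-2.
TOA balance gives T_e = 136.3 K.
T_s⁴ = T_e⁴·2/(2−ε) → ε = 2 − 2(T_e/T_s)⁴ = 2 − 2·(136.3/148)⁴ = 0.5629.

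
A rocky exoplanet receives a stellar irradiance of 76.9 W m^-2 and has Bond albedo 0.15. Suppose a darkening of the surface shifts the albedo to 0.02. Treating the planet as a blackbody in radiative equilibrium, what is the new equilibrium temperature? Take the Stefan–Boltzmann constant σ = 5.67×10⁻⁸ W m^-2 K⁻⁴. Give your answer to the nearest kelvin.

T₂ = [S(1−α₂)/(4σ)]^(1/4) = [76.90·0.98/(4σ)]^(1/4) = 135.0 K.

135 K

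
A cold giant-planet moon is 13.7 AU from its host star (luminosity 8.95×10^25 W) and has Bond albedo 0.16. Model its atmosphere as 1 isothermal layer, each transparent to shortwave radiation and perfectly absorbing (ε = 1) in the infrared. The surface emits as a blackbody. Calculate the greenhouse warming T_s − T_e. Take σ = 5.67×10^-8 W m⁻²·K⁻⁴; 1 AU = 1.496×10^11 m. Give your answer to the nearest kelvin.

9 K

Orbital distance: d = 13.7 AU = 2.050×10^12 m.
Flux at the orbit: S = L/(4πd²) = 8.95×10^25/(4π·(2.05×10^12)²) = 1.696 W m⁻².
OLR = S(1−α)/4 = 0.3561 W m⁻²; the top layer radiates at T_e = 50.06 K.
Surface: T_s = (2)^¼·T_e = 59.53 K.
Warming: T_s − T_e = 9.472 K.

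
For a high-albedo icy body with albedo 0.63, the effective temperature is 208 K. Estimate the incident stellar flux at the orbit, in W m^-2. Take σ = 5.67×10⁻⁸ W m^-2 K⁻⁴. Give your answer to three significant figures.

Invert the energy balance for S: S = 4σT⁴/(1−α).
The emitted flux is σT⁴ = 106.1 W m^-2.
S = 4·106.1/0.37 = 1147 W m^-2.

1150 W m^-2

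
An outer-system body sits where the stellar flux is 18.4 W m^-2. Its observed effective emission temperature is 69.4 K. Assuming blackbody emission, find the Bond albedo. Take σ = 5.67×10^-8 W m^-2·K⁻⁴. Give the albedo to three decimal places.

Energy balance: S(1−α)/4 = σT⁴, so 1−α = 4σT⁴/S.
σT⁴ = 1.315 W m^-2, so 4σT⁴ = 5.261 W m^-2.
Hence α = 1 − 5.261/18.40 = 0.7141.

0.714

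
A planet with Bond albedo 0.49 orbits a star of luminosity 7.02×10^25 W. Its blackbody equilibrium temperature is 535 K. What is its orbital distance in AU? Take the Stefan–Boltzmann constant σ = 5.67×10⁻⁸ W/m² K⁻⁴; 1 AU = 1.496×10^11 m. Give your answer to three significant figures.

The flux needed for this T is 4σT⁴/(1−0.49) = 36430 W/m².
Then d = [L/(4πS)]^(1/2) = 1.238×10^10 m, i.e. 0.08277 AU.

0.0828 AU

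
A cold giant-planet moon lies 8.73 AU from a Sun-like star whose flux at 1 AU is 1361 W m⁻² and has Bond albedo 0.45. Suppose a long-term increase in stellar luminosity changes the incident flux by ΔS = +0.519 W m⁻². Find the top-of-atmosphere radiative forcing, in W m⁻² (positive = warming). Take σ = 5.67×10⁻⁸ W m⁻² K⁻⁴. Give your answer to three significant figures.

Flux at the orbit: S = 1361/(8.73)² = 17.86 W m⁻².
ΔF = Δ[S(1−α)]/4 = (1−0.45)·+0.519/4 = 0.07136 W m⁻².

0.0714 W m⁻²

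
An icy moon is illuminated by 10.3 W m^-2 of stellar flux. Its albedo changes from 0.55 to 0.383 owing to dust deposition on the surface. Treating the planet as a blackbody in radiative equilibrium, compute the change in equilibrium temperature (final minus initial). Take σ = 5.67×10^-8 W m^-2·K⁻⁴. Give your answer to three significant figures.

5.52 kelvin

With α = 0.55, T₁ = 67.24 K.
After:  T₂ = [10.30·0.617/(4σ)]^(1/4) = 72.76 K.
ΔT = T₂ − T₁ = 5.520 K.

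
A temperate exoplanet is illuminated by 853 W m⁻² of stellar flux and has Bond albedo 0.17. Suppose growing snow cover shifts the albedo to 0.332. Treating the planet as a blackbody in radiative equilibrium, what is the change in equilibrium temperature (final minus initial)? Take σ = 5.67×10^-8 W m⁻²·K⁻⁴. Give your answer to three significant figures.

Before: T₁ = [853.0·0.83/(4σ)]^(1/4) = 236.4 K.
Final:   T₂ = [S(1−0.332)/(4σ)]^(1/4) = 223.9 K.
Change: 223.9 − 236.4 = -12.49 K.

-12.5 K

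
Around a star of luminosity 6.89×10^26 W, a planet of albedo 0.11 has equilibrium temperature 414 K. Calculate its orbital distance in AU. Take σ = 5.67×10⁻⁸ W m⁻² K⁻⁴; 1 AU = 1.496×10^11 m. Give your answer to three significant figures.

0.572 AU

Energy balance gives S = 4σT⁴/(1−α) = 7486 W m⁻².
From L = 4πd²S, d = √(6.89×10^26/(4π·7486)) = 8.558×10^10 m = 0.5721 AU.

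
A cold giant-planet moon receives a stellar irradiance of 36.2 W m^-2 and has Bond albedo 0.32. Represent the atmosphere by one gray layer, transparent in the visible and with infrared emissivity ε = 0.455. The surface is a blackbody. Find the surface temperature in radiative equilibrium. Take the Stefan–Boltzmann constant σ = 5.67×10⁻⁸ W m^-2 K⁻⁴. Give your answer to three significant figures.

At the top of the atmosphere, σT_e⁴ = S(1−α)/4 = 6.154 W m^-2, giving T_e = 102.1 K.
The surface balance (absorbed SW + ε·downward IR = σT_s⁴) with T_a⁴ = T_s⁴/2 reduces to T_s = T_e·[2/(2−ε)]^¼ = 108.9 K.

109 K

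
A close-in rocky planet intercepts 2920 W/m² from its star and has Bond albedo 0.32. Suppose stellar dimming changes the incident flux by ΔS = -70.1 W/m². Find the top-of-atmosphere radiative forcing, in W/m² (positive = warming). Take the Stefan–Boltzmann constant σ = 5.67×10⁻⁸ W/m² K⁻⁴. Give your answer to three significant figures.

ΔF = Δ[S(1−α)]/4 = (1−0.32)·-70.1/4 = -11.92 W/m².

-11.9 W/m²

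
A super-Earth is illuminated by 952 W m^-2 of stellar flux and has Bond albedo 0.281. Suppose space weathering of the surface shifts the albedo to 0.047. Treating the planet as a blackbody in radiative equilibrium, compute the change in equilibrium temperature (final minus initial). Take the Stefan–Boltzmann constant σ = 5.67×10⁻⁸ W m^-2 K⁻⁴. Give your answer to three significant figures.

Before: T₁ = [952.0·0.719/(4σ)]^(1/4) = 234.4 K.
Final:   T₂ = [S(1−0.047)/(4σ)]^(1/4) = 251.5 K.
Change: 251.5 − 234.4 = 17.11 K.

17.1 K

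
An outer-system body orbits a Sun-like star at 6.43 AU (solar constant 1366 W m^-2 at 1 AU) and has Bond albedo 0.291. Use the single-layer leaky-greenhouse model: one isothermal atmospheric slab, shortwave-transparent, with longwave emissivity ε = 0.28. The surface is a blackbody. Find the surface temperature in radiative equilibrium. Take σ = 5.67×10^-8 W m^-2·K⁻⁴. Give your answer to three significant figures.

105 kelvin

By the inverse-square law, S = 1366/6.43² = 33.04 W m^-2.
Effective emission temperature (TOA balance): σT_e⁴ = S(1−α)/4 = 5.856 W m^-2 → T_e = 100.8 K.
Surface balance with a leaky layer gives σT_s⁴ = σT_e⁴·2/(2−ε), so T_s = T_e·[2/(2−0.28)]^(1/4) = 104.7 K.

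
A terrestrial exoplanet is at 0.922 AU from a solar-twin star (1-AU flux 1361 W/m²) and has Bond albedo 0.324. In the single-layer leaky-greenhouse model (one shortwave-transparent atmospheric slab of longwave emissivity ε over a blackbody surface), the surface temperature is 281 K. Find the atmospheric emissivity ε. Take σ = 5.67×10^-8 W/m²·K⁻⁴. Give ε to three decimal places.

0.469

Flux at the orbit: S = 1361/(0.922)² = 1601 W/m².
TOA balance gives T_e = 262.8 K.
Inverting T_s⁴ = 2T_e⁴/(2−ε): (T_e/T_s)⁴ = 0.7654, so ε = 2(1 − 0.7654) = 0.4692.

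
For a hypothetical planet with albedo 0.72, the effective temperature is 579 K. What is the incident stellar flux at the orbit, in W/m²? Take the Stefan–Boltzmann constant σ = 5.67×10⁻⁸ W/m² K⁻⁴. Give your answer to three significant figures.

91000 W/m²

From S(1−α)/4 = σT⁴: S = 4σT⁴/(1−α).
The emitted flux is σT⁴ = 6372 W/m².
S = 4·6372/0.28 = 91030 W/m².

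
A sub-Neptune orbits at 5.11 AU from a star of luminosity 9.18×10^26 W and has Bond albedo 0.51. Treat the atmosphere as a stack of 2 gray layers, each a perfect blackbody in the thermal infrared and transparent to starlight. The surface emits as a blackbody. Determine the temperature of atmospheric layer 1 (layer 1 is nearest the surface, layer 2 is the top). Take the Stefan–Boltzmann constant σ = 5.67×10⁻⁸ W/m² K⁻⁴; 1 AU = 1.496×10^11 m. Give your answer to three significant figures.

Orbital distance: d = 5.11 AU = 7.645×10^11 m.
S = L/(4πd²) = 125.0 W/m².
Top-of-atmosphere balance: σT_e⁴ = S(1−α)/4 = 15.31 W/m² → T_e = 128.2 K.
Each opaque layer satisfies 2T_j⁴ = T_{j−1}⁴ + T_{j+1}⁴, giving T_k⁴ = (N+1−k)T_e⁴.
With k = 1: T_1 = (2+1−1)^¼·128.2 K = 152.5 K.

152 K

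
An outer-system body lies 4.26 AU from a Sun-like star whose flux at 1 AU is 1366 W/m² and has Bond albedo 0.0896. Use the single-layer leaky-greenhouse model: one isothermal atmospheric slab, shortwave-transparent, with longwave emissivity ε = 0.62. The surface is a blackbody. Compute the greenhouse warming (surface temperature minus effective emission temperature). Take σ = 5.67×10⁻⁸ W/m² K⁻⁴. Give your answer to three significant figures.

By the inverse-square law, S = 1366/4.26² = 75.27 W/m².
Effective emission temperature (TOA balance): σT_e⁴ = S(1−α)/4 = 17.13 W/m² → T_e = 131.8 K.
Surface balance with a leaky layer gives σT_s⁴ = σT_e⁴·2/(2−ε), so T_s = T_e·[2/(2−0.62)]^(1/4) = 144.7 K.
T_s − T_e = 144.7 − 131.8 = 12.82 K.

12.8 K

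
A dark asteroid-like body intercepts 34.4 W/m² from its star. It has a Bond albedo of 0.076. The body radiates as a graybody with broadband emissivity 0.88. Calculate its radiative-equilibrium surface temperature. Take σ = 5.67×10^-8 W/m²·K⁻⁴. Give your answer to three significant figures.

The planet absorbs (1−α)S over its disc πR² and re-emits over 4πR², so the mean absorbed flux is (1−0.076)·34.40/4 = 7.946 W/m².
Equating to εσT⁴ with ε = 0.88: T = (7.946/0.88σ)^(1/4) = 112.3 K.

112 K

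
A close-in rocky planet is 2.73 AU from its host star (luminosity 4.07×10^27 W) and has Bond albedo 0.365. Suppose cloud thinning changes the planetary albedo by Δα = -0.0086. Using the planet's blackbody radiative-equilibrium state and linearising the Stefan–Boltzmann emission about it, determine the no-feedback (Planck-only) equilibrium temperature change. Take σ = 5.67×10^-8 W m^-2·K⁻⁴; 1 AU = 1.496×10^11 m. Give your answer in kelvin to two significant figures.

d = 2.73 × 1.496×10^11 m = 4.084×10^11 m.
Spreading L over a sphere of radius d: S = 4.07×10^27/(4π·4.08×10^11²) = 1942 W m^-2.
The baseline emission temperature is T_e = 271.5 K.
TOA radiative forcing: ΔF = −S·Δα/4 = −1942·(-0.0086)/4 = 4.175 W m^-2.
Planck response: λ_P = 4σT_e³ = 4·5.67×10⁻⁸·(271.5)³ = 4.541 W m^-2/K.
Hence the no-feedback warming is ΔF/(4σT_e³) = 0.919 K.

0.92 K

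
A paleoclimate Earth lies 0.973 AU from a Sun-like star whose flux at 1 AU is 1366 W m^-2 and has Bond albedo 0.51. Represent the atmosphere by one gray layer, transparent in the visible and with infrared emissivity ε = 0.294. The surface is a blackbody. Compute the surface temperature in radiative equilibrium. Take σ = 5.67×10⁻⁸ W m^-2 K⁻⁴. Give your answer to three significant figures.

By the inverse-square law, S = 1366/0.973² = 1443 W m^-2.
At the top of the atmosphere, σT_e⁴ = S(1−α)/4 = 176.8 W m^-2, giving T_e = 236.3 K.
The surface balance (absorbed SW + ε·downward IR = σT_s⁴) with T_a⁴ = T_s⁴/2 reduces to T_s = T_e·[2/(2−ε)]^¼ = 245.9 K.

246 K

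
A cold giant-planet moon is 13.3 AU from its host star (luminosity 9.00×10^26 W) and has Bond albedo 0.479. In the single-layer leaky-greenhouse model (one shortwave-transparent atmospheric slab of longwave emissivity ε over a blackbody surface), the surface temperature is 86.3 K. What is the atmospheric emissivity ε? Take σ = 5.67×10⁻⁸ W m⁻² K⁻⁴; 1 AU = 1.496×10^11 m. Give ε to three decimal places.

0.502

d = 13.3 × 1.496×10^11 m = 1.990×10^12 m.
Flux at the orbit: S = L/(4πd²) = 9.00×10^26/(4π·(1.99×10^12)²) = 18.09 W m⁻².
First, T_e = [18.09·(1−0.479)/(4σ)]^(1/4) = 80.29 K.
T_s⁴ = T_e⁴·2/(2−ε) → ε = 2 − 2(T_e/T_s)⁴ = 2 − 2·(80.29/86.3)⁴ = 0.5015.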